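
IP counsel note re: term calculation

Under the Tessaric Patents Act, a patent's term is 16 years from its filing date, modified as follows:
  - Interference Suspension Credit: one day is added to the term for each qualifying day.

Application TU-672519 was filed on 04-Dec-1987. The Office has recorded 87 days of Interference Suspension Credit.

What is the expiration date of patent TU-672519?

Base term: filing date + 16 years → 4 December 2003.
Interference Suspension Credit: +87 days → 29 February 2004.

2004-02-29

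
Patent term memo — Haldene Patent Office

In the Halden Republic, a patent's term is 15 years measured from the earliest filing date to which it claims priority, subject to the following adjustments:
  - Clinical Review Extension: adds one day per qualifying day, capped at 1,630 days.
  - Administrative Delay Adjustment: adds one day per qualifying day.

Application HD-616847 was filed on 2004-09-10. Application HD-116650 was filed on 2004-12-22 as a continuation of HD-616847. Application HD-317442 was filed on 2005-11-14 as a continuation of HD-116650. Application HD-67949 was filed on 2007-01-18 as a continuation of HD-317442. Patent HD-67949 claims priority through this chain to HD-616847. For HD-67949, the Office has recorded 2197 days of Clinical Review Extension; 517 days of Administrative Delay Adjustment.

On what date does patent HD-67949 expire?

Earliest priority filing: 10 September 2004.
Base term: 10 September 2004 + 15 years → 10 September 2019.
Clinical Review Extension: 2197 days claimed exceeds the 1630-day cap, so +1630 days → 26 February 2024.
Administrative Delay Adjustment: +517 days → 27 July 2025.

July 27, 2025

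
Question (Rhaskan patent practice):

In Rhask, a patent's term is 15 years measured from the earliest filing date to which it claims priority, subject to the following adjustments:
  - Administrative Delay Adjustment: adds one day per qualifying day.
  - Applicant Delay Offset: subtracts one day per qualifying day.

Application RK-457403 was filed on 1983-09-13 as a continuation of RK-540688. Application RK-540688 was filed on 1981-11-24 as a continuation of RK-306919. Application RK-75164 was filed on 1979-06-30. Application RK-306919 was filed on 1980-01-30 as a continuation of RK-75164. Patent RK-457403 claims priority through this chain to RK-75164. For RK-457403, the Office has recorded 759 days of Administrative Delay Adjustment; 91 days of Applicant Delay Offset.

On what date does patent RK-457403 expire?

Earliest priority filing: 30 June 1979.
Base term: 30 June 1979 + 15 years → 30 June 1994.
Administrative Delay Adjustment: +759 days → 28 July 1996.
Applicant Delay Offset: −91 days → 28 April 1996.

April 28, 1996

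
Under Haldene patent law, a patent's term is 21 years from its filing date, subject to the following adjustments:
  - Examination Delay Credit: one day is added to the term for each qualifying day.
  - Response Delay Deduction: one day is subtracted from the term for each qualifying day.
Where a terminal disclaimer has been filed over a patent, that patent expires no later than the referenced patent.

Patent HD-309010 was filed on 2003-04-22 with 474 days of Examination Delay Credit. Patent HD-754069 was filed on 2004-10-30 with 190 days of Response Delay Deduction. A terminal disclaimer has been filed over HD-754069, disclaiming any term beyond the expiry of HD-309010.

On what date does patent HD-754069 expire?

April 23, 2025

Natural term of HD-754069:
  Base: filing + 21 years → 30 October 2025.
  Response Delay Deduction: −190 days → 23 April 2025.
Expiry of referenced patent HD-309010:
  Base: filing + 21 years → 22 April 2024.
  Examination Delay Credit: +474 days → 9 August 2025.
Terminal disclaimer: HD-754069 expires on the earlier of 23 April 2025 and 9 August 2025.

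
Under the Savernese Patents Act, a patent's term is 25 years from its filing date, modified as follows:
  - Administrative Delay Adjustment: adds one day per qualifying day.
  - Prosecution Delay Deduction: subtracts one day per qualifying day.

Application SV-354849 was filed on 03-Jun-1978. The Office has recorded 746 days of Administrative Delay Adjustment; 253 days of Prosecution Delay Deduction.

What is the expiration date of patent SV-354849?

Base term: filing date + 25 years → 3 June 2003.
Administrative Delay Adjustment: +746 days → 18 June 2005.
Prosecution Delay Deduction: −253 days → 8 October 2004.

2004-10-08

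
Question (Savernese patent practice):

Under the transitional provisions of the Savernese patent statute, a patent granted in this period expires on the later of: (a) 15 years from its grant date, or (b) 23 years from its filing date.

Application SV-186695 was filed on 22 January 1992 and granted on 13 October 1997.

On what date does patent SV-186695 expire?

2015-01-22

(a) grant + 15 years → 13 October 2012.
(b) filing + 23 years → 22 January 2015.
Later of the two: 22 January 2015.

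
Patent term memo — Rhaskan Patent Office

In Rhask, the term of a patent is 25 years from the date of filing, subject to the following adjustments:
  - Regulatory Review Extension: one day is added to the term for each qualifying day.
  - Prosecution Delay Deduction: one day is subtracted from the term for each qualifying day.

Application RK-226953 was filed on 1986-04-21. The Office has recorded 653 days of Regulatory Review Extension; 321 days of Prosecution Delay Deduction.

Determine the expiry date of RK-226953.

2012-03-18

Base term: filing date + 25 years → 21 April 2011.
Regulatory Review Extension: +653 days → 2 February 2013.
Prosecution Delay Deduction: −321 days → 18 March 2012.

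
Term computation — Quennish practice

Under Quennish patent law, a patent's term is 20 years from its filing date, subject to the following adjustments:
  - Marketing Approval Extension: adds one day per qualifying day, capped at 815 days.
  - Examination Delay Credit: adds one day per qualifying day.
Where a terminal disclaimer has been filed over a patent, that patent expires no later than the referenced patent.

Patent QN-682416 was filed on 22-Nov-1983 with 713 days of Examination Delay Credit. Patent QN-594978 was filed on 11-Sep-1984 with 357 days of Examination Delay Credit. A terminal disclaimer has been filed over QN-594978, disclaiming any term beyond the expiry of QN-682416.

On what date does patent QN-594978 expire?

2005-09-03

Natural term of QN-594978:
  Base: filing + 20 years → 11 September 2004.
  Examination Delay Credit: +357 days → 3 September 2005.
Expiry of referenced patent QN-682416:
  Base: filing + 20 years → 22 November 2003.
  Examination Delay Credit: +713 days → 4 November 2005.
Terminal disclaimer: QN-594978 expires on the earlier of 3 September 2005 and 4 November 2005.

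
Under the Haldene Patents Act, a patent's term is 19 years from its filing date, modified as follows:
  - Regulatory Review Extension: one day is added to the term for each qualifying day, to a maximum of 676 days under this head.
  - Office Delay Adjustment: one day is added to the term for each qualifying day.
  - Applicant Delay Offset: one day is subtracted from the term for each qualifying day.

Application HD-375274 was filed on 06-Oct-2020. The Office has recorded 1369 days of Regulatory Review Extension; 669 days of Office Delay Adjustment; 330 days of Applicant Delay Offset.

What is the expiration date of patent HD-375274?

Base term: filing date + 19 years → 6 October 2039.
Regulatory Review Extension: 1369 days claimed exceeds the 676-day cap, so +676 days → 12 August 2041.
Office Delay Adjustment: +669 days → 12 June 2043.
Applicant Delay Offset: −330 days → 17 July 2042.

2042-07-17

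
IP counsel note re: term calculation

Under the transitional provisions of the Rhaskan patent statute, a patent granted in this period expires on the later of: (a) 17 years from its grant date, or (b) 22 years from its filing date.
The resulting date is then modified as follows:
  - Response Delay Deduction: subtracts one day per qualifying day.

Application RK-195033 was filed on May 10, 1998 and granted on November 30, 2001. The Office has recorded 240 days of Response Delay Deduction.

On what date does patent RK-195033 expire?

September 13, 2019

(a) grant + 17 years → 30 November 2018.
(b) filing + 22 years → 10 May 2020.
Later of the two: 10 May 2020.
Response Delay Deduction: −240 days → 13 September 2019.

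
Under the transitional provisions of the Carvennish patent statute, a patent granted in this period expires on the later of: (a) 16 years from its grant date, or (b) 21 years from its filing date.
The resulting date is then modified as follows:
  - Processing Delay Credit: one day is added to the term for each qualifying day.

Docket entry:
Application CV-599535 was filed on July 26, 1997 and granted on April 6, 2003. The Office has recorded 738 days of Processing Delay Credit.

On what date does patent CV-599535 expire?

April 13, 2021

(a) grant + 16 years → 6 April 2019.
(b) filing + 21 years → 26 July 2018.
Later of the two: 6 April 2019.
Processing Delay Credit: +738 days → 13 April 2021.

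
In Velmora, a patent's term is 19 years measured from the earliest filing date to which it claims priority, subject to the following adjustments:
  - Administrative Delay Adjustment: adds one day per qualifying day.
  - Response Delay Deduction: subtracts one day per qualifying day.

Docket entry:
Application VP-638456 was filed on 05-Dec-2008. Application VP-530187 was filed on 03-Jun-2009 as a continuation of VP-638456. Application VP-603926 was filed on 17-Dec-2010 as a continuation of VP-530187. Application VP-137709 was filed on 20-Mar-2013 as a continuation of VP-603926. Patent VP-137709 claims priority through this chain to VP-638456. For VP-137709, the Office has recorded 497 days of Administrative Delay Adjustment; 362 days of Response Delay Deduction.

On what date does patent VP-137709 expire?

April 18, 2028

Earliest priority filing: 5 December 2008.
Base term: 5 December 2008 + 19 years → 5 December 2027.
Administrative Delay Adjustment: +497 days → 15 April 2029.
Response Delay Deduction: −362 days → 18 April 2028.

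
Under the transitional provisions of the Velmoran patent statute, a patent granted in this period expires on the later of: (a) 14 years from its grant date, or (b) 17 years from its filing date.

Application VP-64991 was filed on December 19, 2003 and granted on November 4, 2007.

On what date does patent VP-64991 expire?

November 4, 2021

(a) grant + 14 years → 4 November 2021.
(b) filing + 17 years → 19 December 2020.
Later of the two: 4 November 2021.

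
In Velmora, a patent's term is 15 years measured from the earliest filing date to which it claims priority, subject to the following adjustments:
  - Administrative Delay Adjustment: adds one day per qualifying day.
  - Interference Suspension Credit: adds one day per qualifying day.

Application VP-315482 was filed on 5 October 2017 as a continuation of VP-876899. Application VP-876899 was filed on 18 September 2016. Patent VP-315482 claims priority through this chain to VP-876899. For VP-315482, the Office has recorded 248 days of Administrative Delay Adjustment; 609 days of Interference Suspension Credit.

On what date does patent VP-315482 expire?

2034-01-22

Earliest priority filing: 18 September 2016.
Base term: 18 September 2016 + 15 years → 18 September 2031.
Administrative Delay Adjustment: +248 days → 23 May 2032.
Interference Suspension Credit: +609 days → 22 January 2034.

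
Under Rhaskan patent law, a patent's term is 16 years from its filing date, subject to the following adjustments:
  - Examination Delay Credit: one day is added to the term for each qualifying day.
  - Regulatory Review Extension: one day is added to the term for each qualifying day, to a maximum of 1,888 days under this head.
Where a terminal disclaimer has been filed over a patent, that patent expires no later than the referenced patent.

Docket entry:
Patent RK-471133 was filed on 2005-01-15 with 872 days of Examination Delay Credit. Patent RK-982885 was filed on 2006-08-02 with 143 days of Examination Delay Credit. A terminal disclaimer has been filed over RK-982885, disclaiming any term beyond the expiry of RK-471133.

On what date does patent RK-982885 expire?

Natural term of RK-982885:
  Base: filing + 16 years → 2 August 2022.
  Examination Delay Credit: +143 days → 23 December 2022.
Expiry of referenced patent RK-471133:
  Base: filing + 16 years → 15 January 2021.
  Examination Delay Credit: +872 days → 6 June 2023.
Terminal disclaimer: RK-982885 expires on the earlier of 23 December 2022 and 6 June 2023.

December 23, 2022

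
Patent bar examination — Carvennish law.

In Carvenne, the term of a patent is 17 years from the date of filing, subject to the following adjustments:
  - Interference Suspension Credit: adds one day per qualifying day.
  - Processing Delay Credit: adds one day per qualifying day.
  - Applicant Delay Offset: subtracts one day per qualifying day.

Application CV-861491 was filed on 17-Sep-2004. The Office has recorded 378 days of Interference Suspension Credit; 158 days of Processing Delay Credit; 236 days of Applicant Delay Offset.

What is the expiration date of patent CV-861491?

Base term: filing date + 17 years → 17 September 2021.
Interference Suspension Credit: +378 days → 30 September 2022.
Processing Delay Credit: +158 days → 7 March 2023.
Applicant Delay Offset: −236 days → 14 July 2022.

July 14, 2022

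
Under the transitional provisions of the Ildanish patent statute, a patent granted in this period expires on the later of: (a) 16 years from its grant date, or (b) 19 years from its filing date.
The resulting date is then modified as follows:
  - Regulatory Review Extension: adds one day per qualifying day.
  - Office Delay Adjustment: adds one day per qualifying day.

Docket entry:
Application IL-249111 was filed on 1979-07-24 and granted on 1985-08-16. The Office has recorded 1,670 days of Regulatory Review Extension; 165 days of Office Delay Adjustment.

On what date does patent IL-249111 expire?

(a) grant + 16 years → 16 August 2001.
(b) filing + 19 years → 24 July 1998.
Later of the two: 16 August 2001.
Regulatory Review Extension: +1670 days → 13 March 2006.
Office Delay Adjustment: +165 days → 25 August 2006.

2006-08-25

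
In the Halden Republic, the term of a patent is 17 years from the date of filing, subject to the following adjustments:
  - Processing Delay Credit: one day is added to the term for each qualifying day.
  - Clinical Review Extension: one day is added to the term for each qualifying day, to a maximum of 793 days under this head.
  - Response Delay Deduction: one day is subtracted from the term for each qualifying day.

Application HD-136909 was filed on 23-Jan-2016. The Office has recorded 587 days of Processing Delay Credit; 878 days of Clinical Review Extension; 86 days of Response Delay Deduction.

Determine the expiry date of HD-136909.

Base term: filing date + 17 years → 23 January 2033.
Processing Delay Credit: +587 days → 2 September 2034.
Clinical Review Extension: 878 days claimed exceeds the 793-day cap, so +793 days → 3 November 2036.
Response Delay Deduction: −86 days → 9 August 2036.

2036-08-09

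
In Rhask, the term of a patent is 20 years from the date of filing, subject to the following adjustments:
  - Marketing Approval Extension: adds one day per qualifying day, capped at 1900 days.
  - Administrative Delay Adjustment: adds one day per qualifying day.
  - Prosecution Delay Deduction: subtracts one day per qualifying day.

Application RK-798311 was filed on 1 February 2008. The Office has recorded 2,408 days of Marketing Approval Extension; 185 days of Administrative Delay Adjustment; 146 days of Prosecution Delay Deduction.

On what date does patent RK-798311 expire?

Base term: filing date + 20 years → 1 February 2028.
Marketing Approval Extension: 2408 days claimed exceeds the 1900-day cap, so +1900 days → 15 April 2033.
Administrative Delay Adjustment: +185 days → 17 October 2033.
Prosecution Delay Deduction: −146 days → 24 May 2033.

2033-05-24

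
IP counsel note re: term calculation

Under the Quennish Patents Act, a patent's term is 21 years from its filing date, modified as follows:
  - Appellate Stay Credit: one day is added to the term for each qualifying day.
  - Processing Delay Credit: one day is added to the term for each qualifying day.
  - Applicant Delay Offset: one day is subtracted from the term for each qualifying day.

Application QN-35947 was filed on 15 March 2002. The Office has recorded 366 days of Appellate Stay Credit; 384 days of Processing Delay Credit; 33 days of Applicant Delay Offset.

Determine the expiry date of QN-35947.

Base term: filing date + 21 years → 15 March 2023.
Appellate Stay Credit: +366 days → 15 March 2024.
Processing Delay Credit: +384 days → 3 April 2025.
Applicant Delay Offset: −33 days → 1 March 2025.

March 1, 2025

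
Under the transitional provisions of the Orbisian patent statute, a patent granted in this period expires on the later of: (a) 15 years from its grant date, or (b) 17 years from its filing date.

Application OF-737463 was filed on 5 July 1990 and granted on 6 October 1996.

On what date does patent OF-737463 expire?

October 6, 2011

(a) grant + 15 years → 6 October 2011.
(b) filing + 17 years → 5 July 2007.
Later of the two: 6 October 2011.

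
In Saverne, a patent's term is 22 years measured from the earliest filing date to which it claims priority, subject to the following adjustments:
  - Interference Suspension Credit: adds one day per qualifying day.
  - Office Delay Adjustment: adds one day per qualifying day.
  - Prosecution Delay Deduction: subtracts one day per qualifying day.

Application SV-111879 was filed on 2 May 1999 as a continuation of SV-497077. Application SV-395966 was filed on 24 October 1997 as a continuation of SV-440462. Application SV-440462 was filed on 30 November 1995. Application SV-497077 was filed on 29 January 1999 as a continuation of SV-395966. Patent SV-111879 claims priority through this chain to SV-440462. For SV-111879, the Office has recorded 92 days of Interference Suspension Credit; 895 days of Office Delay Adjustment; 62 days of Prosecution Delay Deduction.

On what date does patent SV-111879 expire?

Earliest priority filing: 30 November 1995.
Base term: 30 November 1995 + 22 years → 30 November 2017.
Interference Suspension Credit: +92 days → 2 March 2018.
Office Delay Adjustment: +895 days → 13 August 2020.
Prosecution Delay Deduction: −62 days → 12 June 2020.

June 12, 2020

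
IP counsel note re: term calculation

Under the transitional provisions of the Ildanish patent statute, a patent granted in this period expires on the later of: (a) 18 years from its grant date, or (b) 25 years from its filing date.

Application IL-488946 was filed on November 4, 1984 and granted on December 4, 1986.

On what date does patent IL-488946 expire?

(a) grant + 18 years → 4 December 2004.
(b) filing + 25 years → 4 November 2009.
Later of the two: 4 November 2009.

November 4, 2009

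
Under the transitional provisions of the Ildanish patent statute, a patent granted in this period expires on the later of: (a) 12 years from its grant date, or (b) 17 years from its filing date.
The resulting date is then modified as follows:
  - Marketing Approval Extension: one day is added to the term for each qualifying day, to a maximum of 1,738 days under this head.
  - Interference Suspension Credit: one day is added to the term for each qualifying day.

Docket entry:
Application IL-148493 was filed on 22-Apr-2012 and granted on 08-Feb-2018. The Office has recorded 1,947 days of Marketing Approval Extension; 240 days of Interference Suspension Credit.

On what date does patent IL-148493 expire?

2035-07-10

(a) grant + 12 years → 8 February 2030.
(b) filing + 17 years → 22 April 2029.
Later of the two: 8 February 2030.
Marketing Approval Extension: 1947 days claimed exceeds the 1738-day cap, so +1738 days → 12 November 2034.
Interference Suspension Credit: +240 days → 10 July 2035.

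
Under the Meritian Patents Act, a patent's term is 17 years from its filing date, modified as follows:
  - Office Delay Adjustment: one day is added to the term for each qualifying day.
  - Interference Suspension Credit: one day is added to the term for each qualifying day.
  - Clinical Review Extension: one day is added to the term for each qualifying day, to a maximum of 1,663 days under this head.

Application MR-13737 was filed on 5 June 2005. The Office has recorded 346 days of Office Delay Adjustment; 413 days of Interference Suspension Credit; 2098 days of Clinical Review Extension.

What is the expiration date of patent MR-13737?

2029-01-21

Base term: filing date + 17 years → 5 June 2022.
Office Delay Adjustment: +346 days → 17 May 2023.
Interference Suspension Credit: +413 days → 3 July 2024.
Clinical Review Extension: 2098 days claimed exceeds the 1663-day cap, so +1663 days → 21 January 2029.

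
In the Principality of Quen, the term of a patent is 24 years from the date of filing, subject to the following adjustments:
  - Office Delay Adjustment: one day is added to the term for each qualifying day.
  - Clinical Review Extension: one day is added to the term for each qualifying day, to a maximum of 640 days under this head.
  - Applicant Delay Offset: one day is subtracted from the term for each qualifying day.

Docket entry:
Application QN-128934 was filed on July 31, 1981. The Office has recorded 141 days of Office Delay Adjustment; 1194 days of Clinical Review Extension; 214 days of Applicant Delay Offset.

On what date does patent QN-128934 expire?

Base term: filing date + 24 years → 31 July 2005.
Office Delay Adjustment: +141 days → 19 December 2005.
Clinical Review Extension: 1194 days claimed exceeds the 640-day cap, so +640 days → 20 September 2007.
Applicant Delay Offset: −214 days → 18 February 2007.

February 18, 2007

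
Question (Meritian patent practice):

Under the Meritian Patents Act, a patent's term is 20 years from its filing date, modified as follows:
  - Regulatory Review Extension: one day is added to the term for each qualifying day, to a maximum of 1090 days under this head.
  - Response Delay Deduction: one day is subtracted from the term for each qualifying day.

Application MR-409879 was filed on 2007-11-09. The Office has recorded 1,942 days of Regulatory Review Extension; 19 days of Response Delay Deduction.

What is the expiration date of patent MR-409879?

Base term: filing date + 20 years → 9 November 2027.
Regulatory Review Extension: 1942 days claimed exceeds the 1090-day cap, so +1090 days → 3 November 2030.
Response Delay Deduction: −19 days → 15 October 2030.

2030-10-15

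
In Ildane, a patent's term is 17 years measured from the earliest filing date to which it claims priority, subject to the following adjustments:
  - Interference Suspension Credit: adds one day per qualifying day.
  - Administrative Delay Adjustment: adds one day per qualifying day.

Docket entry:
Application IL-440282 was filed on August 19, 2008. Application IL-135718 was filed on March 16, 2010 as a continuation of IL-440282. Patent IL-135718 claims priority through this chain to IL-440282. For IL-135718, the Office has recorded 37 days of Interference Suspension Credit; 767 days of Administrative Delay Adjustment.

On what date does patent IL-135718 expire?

Earliest priority filing: 19 August 2008.
Base term: 19 August 2008 + 17 years → 19 August 2025.
Interference Suspension Credit: +37 days → 25 September 2025.
Administrative Delay Adjustment: +767 days → 1 November 2027.

2027-11-01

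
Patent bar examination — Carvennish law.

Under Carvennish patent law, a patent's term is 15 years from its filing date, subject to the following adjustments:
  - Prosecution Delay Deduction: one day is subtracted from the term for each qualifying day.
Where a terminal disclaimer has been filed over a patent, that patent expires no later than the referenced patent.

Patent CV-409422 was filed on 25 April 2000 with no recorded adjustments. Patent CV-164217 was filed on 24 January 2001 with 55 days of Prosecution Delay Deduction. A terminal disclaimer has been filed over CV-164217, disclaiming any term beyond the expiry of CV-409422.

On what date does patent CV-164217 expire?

Natural term of CV-164217:
  Base: filing + 15 years → 24 January 2016.
  Prosecution Delay Deduction: −55 days → 30 November 2015.
Expiry of referenced patent CV-409422:
  Base: filing + 15 years → 25 April 2015.
Terminal disclaimer: CV-164217 expires on the earlier of 30 November 2015 and 25 April 2015.

April 25, 2015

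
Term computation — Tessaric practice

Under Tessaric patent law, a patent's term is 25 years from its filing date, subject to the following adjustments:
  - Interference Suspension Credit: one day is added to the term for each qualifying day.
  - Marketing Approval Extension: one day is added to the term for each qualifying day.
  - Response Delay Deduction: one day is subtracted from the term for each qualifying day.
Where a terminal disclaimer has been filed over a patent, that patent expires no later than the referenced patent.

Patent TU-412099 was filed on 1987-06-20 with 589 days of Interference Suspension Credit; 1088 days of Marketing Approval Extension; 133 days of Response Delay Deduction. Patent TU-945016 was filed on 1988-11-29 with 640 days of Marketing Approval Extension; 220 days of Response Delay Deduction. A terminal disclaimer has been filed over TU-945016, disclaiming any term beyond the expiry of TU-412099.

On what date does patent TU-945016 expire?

Natural term of TU-945016:
  Base: filing + 25 years → 29 November 2013.
  Marketing Approval Extension: +640 days → 31 August 2015.
  Response Delay Deduction: −220 days → 23 January 2015.
Expiry of referenced patent TU-412099:
  Base: filing + 25 years → 20 June 2012.
  Interference Suspension Credit: +589 days → 30 January 2014.
  Marketing Approval Extension: +1088 days → 22 January 2017.
  Response Delay Deduction: −133 days → 11 September 2016.
Terminal disclaimer: TU-945016 expires on the earlier of 23 January 2015 and 11 September 2016.

2015-01-23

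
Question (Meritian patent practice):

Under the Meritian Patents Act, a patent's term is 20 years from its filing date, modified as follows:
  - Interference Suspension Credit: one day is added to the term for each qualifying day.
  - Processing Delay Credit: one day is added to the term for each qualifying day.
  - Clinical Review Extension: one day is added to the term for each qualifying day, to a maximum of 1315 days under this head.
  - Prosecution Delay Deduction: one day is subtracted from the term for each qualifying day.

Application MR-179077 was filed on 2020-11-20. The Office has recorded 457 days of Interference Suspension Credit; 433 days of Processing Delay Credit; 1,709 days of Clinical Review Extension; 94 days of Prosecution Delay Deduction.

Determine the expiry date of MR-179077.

2046-09-01

Base term: filing date + 20 years → 20 November 2040.
Interference Suspension Credit: +457 days → 20 February 2042.
Processing Delay Credit: +433 days → 29 April 2043.
Clinical Review Extension: 1709 days claimed exceeds the 1315-day cap, so +1315 days → 4 December 2046.
Prosecution Delay Deduction: −94 days → 1 September 2046.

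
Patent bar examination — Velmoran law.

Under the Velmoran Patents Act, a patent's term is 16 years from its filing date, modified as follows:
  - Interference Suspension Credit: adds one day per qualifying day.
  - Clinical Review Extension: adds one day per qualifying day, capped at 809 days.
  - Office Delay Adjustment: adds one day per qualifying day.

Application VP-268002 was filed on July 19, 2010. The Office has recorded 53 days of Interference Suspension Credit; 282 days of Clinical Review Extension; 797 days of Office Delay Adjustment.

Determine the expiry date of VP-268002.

Base term: filing date + 16 years → 19 July 2026.
Interference Suspension Credit: +53 days → 10 September 2026.
Clinical Review Extension: 282 days (within the 809-day cap) → +282 days → 19 June 2027.
Office Delay Adjustment: +797 days → 24 August 2029.

August 24, 2029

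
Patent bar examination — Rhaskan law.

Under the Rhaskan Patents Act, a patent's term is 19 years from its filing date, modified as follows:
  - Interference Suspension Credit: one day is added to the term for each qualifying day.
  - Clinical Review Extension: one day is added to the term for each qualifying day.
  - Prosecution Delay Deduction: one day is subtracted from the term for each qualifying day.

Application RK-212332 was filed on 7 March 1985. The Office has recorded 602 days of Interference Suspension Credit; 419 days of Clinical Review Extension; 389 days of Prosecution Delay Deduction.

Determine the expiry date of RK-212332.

Base term: filing date + 19 years → 7 March 2004.
Interference Suspension Credit: +602 days → 30 October 2005.
Clinical Review Extension: +419 days → 23 December 2006.
Prosecution Delay Deduction: −389 days → 29 November 2005.

2005-11-29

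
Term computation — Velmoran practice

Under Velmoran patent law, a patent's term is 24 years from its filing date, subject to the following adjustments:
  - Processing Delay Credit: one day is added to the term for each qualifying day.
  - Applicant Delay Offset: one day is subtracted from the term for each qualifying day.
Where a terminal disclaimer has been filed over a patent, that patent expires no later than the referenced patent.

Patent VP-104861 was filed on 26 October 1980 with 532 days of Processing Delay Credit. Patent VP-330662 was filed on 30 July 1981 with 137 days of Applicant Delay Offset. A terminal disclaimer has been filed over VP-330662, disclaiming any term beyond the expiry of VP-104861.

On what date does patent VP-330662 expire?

2005-03-15

Natural term of VP-330662:
  Base: filing + 24 years → 30 July 2005.
  Applicant Delay Offset: −137 days → 15 March 2005.
Expiry of referenced patent VP-104861:
  Base: filing + 24 years → 26 October 2004.
  Processing Delay Credit: +532 days → 11 April 2006.
Terminal disclaimer: VP-330662 expires on the earlier of 15 March 2005 and 11 April 2006.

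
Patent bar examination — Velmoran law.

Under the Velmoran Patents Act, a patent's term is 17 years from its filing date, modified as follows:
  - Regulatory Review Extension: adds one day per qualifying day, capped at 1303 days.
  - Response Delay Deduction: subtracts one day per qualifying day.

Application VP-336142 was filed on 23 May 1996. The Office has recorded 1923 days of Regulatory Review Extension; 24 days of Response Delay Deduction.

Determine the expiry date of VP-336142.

2016-11-22

Base term: filing date + 17 years → 23 May 2013.
Regulatory Review Extension: 1923 days claimed exceeds the 1303-day cap, so +1303 days → 16 December 2016.
Response Delay Deduction: −24 days → 22 November 2016.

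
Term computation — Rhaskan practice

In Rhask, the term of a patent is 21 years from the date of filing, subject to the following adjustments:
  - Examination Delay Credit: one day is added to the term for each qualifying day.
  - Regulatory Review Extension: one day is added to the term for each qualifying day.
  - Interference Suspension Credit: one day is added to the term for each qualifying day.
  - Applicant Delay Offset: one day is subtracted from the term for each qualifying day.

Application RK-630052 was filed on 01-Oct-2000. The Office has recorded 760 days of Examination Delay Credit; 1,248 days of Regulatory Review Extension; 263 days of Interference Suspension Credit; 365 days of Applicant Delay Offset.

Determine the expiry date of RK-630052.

December 20, 2026

Base term: filing date + 21 years → 1 October 2021.
Examination Delay Credit: +760 days → 31 October 2023.
Regulatory Review Extension: +1248 days → 1 April 2027.
Interference Suspension Credit: +263 days → 20 December 2027.
Applicant Delay Offset: −365 days → 20 December 2026.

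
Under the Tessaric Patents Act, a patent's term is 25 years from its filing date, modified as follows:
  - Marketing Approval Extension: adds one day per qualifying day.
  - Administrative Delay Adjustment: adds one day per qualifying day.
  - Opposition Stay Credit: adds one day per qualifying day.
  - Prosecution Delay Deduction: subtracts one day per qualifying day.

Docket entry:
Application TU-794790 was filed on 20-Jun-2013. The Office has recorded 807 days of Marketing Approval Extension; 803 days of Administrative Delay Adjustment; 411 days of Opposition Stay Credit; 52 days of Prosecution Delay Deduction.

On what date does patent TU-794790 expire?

2043-11-10

Base term: filing date + 25 years → 20 June 2038.
Marketing Approval Extension: +807 days → 4 September 2040.
Administrative Delay Adjustment: +803 days → 16 November 2042.
Opposition Stay Credit: +411 days → 1 January 2044.
Prosecution Delay Deduction: −52 days → 10 November 2043.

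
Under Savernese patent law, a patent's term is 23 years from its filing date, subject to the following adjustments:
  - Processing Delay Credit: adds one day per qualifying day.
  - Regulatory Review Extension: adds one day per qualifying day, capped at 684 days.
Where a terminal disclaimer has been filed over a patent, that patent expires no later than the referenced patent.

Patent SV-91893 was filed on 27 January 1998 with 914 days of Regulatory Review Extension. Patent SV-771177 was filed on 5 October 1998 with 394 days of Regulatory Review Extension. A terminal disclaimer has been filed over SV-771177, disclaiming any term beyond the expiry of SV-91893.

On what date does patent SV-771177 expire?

Natural term of SV-771177:
  Base: filing + 23 years → 5 October 2021.
  Regulatory Review Extension: 394 days (within the 684-day cap) → +394 days → 3 November 2022.
Expiry of referenced patent SV-91893:
  Base: filing + 23 years → 27 January 2021.
  Regulatory Review Extension: 914 days claimed exceeds the 684-day cap, so +684 days → 12 December 2022.
Terminal disclaimer: SV-771177 expires on the earlier of 3 November 2022 and 12 December 2022.

November 3, 2022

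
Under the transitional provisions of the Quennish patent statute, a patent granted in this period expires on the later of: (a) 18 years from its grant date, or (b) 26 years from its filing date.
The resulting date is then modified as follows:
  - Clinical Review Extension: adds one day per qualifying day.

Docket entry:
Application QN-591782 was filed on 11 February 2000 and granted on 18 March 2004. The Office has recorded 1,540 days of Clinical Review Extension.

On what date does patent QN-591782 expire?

2030-05-01

(a) grant + 18 years → 18 March 2022.
(b) filing + 26 years → 11 February 2026.
Later of the two: 11 February 2026.
Clinical Review Extension: +1540 days → 1 May 2030.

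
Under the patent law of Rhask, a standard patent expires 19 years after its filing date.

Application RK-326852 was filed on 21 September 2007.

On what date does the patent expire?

Filing date + 19 years → 21 September 2026.

2026-09-21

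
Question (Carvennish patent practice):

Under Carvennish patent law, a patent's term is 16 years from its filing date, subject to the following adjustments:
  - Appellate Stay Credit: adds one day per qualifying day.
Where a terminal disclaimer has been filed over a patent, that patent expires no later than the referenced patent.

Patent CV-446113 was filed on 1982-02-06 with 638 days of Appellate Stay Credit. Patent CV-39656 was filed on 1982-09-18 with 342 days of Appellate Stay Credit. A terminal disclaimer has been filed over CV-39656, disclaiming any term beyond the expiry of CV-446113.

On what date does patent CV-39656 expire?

Natural term of CV-39656:
  Base: filing + 16 years → 18 September 1998.
  Appellate Stay Credit: +342 days → 26 August 1999.
Expiry of referenced patent CV-446113:
  Base: filing + 16 years → 6 February 1998.
  Appellate Stay Credit: +638 days → 6 November 1999.
Terminal disclaimer: CV-39656 expires on the earlier of 26 August 1999 and 6 November 1999.

1999-08-26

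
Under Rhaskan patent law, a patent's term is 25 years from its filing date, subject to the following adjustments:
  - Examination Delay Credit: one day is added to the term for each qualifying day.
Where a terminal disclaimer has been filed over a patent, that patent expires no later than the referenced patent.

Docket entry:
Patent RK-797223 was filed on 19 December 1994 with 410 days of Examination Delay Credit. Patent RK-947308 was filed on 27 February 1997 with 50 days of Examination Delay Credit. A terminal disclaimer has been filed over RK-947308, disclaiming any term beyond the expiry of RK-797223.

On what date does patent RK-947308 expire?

Natural term of RK-947308:
  Base: filing + 25 years → 27 February 2022.
  Examination Delay Credit: +50 days → 18 April 2022.
Expiry of referenced patent RK-797223:
  Base: filing + 25 years → 19 December 2019.
  Examination Delay Credit: +410 days → 1 February 2021.
Terminal disclaimer: RK-947308 expires on the earlier of 18 April 2022 and 1 February 2021.

2021-02-01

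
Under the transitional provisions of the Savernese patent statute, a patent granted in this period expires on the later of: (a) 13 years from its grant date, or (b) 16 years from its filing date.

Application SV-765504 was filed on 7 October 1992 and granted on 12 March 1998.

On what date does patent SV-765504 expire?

2011-03-12

(a) grant + 13 years → 12 March 2011.
(b) filing + 16 years → 7 October 2008.
Later of the two: 12 March 2011.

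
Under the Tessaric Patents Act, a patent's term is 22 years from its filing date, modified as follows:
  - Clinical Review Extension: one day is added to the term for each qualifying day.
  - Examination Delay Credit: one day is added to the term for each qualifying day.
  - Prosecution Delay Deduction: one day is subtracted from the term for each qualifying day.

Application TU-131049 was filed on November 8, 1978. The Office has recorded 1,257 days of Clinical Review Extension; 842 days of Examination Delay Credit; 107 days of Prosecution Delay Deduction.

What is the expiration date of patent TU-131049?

Base term: filing date + 22 years → 8 November 2000.
Clinical Review Extension: +1257 days → 18 April 2004.
Examination Delay Credit: +842 days → 8 August 2006.
Prosecution Delay Deduction: −107 days → 23 April 2006.

2006-04-23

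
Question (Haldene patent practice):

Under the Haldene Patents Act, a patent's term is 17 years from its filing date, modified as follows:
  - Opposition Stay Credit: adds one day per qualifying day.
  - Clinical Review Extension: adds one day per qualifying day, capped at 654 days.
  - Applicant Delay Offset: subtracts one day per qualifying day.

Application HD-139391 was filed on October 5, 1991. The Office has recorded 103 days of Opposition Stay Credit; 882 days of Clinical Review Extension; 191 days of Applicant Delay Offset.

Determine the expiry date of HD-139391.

2010-04-24

Base term: filing date + 17 years → 5 October 2008.
Opposition Stay Credit: +103 days → 16 January 2009.
Clinical Review Extension: 882 days claimed exceeds the 654-day cap, so +654 days → 1 November 2010.
Applicant Delay Offset: −191 days → 24 April 2010.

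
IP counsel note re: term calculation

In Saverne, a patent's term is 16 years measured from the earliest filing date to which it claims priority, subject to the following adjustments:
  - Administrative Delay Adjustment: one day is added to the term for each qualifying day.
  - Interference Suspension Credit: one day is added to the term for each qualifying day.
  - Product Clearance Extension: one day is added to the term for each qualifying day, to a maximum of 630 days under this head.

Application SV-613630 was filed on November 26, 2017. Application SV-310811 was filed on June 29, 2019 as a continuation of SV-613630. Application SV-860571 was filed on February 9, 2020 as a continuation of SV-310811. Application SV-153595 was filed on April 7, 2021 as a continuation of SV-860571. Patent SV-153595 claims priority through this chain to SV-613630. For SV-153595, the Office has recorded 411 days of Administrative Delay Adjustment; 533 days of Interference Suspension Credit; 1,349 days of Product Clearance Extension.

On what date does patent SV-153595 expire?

2038-03-19

Earliest priority filing: 26 November 2017.
Base term: 26 November 2017 + 16 years → 26 November 2033.
Administrative Delay Adjustment: +411 days → 11 January 2035.
Interference Suspension Credit: +533 days → 27 June 2036.
Product Clearance Extension: 1349 days claimed exceeds the 630-day cap, so +630 days → 19 March 2038.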